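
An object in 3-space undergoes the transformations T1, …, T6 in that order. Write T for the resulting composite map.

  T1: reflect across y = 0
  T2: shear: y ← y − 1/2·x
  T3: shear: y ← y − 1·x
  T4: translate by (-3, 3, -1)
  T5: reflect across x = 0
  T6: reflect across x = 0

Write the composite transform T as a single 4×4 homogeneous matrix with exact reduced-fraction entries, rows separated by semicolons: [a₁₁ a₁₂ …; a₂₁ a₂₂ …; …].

T = [1 0 0 -3; -3/2 -1 0 3; 0 0 1 -1; 0 0 0 1]

T1 = [1 0 0 0; 0 -1 0 0; 0 0 1 0; 0 0 0 1]
T2·T1 = [1 0 0 0; -1/2 -1 0 0; 0 0 1 0; 0 0 0 1]
T3·…·T1 = [1 0 0 0; -3/2 -1 0 0; 0 0 1 0; 0 0 0 1]
T4·…·T1 = [1 0 0 -3; -3/2 -1 0 3; 0 0 1 -1; 0 0 0 1]
T5·…·T1 = [-1 0 0 3; -3/2 -1 0 3; 0 0 1 -1; 0 0 0 1]
T6·…·T1 = [1 0 0 -3; -3/2 -1 0 3; 0 0 1 -1; 0 0 0 1]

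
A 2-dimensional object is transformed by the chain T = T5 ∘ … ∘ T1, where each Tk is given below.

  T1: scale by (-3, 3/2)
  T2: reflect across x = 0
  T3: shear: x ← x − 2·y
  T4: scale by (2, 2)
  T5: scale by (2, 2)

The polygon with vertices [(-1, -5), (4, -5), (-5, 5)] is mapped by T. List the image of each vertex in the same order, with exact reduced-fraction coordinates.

T1 scale by (-3, 3/2): (-1, -5) → (3, -15/2); (4, -5) → (-12, -15/2); (-5, 5) → (15, 15/2)
T2 reflect across x = 0: (3, -15/2) → (-3, -15/2); (-12, -15/2) → (12, -15/2); (15, 15/2) → (-15, 15/2)
T3 shear: x ← x − 2·y: (-3, -15/2) → (12, -15/2); (12, -15/2) → (27, -15/2); (-15, 15/2) → (-30, 15/2)
T4 scale by (2, 2): (12, -15/2) → (24, -15); (27, -15/2) → (54, -15); (-30, 15/2) → (-60, 15)
T5 scale by (2, 2): (24, -15) → (48, -30); (54, -15) → (108, -30); (-60, 15) → (-120, 30)

image vertices: (48, -30), (108, -30), (-120, 30)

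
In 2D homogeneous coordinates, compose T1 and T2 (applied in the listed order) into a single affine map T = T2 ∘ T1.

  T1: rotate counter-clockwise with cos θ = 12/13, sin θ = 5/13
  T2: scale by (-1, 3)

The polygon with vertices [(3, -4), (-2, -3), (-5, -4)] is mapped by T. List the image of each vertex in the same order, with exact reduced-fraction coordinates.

T1 rotate counter-clockwise with cos θ = 12/13, sin θ = 5/13: (3, -4) → (56/13, -33/13); (-2, -3) → (-9/13, -46/13); (-5, -4) → (-40/13, -73/13)
T2 scale by (-1, 3): (56/13, -33/13) → (-56/13, -99/13); (-9/13, -46/13) → (9/13, -138/13); (-40/13, -73/13) → (40/13, -219/13)

image vertices: (-56/13, -99/13), (9/13, -138/13), (40/13, -219/13)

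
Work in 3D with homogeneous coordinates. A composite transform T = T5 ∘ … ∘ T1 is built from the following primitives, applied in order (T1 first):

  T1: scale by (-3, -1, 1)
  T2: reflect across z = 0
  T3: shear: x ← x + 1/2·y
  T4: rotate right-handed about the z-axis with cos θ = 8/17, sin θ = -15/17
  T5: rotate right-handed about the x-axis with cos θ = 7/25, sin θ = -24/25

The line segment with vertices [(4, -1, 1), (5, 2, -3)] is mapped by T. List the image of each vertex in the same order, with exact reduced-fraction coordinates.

image vertices: (-77/17, 1711/850, -4451/425), (-158/17, 2792/425, -5019/425)

T1 scale by (-3, -1, 1): (4, -1, 1) → (-12, 1, 1); (5, 2, -3) → (-15, -2, -3)
T2 reflect across z = 0: (-12, 1, 1) → (-12, 1, -1); (-15, -2, -3) → (-15, -2, 3)
T3 shear: x ← x + 1/2·y: (-12, 1, -1) → (-23/2, 1, -1); (-15, -2, 3) → (-16, -2, 3)
T4 rotate right-handed about the z-axis with cos θ = 8/17, sin θ = -15/17: (-23/2, 1, -1) → (-77/17, 361/34, -1); (-16, -2, 3) → (-158/17, 224/17, 3)
T5 rotate right-handed about the x-axis with cos θ = 7/25, sin θ = -24/25: (-77/17, 361/34, -1) → (-77/17, 1711/850, -4451/425); (-158/17, 224/17, 3) → (-158/17, 2792/425, -5019/425)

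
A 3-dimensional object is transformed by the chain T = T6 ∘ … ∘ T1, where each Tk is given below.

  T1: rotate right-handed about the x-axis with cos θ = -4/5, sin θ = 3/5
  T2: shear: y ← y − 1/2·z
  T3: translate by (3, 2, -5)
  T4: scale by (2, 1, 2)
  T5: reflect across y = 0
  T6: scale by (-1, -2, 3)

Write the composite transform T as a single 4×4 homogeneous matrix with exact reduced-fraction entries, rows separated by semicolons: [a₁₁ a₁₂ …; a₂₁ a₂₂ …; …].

T = [-2 0 0 -6; 0 -11/5 -2/5 4; 0 18/5 -24/5 -30; 0 0 0 1]

T1 = [1 0 0 0; 0 -4/5 -3/5 0; 0 3/5 -4/5 0; 0 0 0 1]
T2·T1 = [1 0 0 0; 0 -11/10 -1/5 0; 0 3/5 -4/5 0; 0 0 0 1]
T3·…·T1 = [1 0 0 3; 0 -11/10 -1/5 2; 0 3/5 -4/5 -5; 0 0 0 1]
T4·…·T1 = [2 0 0 6; 0 -11/10 -1/5 2; 0 6/5 -8/5 -10; 0 0 0 1]
T5·…·T1 = [2 0 0 6; 0 11/10 1/5 -2; 0 6/5 -8/5 -10; 0 0 0 1]
T6·…·T1 = [-2 0 0 -6; 0 -11/5 -2/5 4; 0 18/5 -24/5 -30; 0 0 0 1]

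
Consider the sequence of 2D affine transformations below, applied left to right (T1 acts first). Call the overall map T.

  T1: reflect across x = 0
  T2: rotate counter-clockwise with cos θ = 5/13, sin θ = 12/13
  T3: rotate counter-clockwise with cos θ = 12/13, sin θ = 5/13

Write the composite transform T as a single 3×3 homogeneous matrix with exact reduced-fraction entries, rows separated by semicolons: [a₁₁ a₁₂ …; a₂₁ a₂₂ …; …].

T1 = [-1 0 0; 0 1 0; 0 0 1]
T2·T1 = [-5/13 -12/13 0; -12/13 5/13 0; 0 0 1]
T3·…·T1 = [0 -1 0; -1 0 0; 0 0 1]

T = [0 -1 0; -1 0 0; 0 0 1]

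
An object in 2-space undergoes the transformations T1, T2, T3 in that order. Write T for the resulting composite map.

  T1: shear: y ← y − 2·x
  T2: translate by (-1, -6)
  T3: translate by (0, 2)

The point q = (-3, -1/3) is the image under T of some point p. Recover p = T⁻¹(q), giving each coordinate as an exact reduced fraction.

T1 = [1 0 0; -2 1 0; 0 0 1]
T2·T1 = [1 0 -1; -2 1 -6; 0 0 1]
T3·…·T1 = [1 0 -1; -2 1 -4; 0 0 1]
det M = 1; M⁻¹ = [1 0 1; 2 1 6; 0 0 1]
M⁻¹ · (-3, -1/3)ᵀ = (-2, -1/3)ᵀ

p = (-2, -1/3)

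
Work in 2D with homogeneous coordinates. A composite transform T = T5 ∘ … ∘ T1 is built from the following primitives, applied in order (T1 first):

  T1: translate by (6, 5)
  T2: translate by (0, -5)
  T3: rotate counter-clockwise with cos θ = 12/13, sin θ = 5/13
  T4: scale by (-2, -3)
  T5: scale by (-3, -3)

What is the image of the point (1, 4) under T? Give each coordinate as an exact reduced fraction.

T1 translate by (6, 5): (1, 4) → (7, 9)
T2 translate by (0, -5): (7, 9) → (7, 4)
T3 rotate counter-clockwise with cos θ = 12/13, sin θ = 5/13: (7, 4) → (64/13, 83/13)
T4 scale by (-2, -3): (64/13, 83/13) → (-128/13, -249/13)
T5 scale by (-3, -3): (-128/13, -249/13) → (384/13, 747/13)

T(p) = (384/13, 747/13)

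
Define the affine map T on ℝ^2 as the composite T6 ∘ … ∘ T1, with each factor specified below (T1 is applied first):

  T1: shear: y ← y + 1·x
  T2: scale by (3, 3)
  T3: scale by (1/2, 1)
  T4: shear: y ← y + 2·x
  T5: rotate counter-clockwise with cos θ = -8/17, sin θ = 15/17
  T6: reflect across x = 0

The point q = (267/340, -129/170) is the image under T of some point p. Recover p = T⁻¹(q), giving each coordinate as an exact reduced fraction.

T1 = [1 0 0; 1 1 0; 0 0 1]
T2·T1 = [3 0 0; 3 3 0; 0 0 1]
T3·…·T1 = [3/2 0 0; 3 3 0; 0 0 1]
T4·…·T1 = [3/2 0 0; 6 3 0; 0 0 1]
T5·…·T1 = [-6 -45/17 0; -3/2 -24/17 0; 0 0 1]
T6·…·T1 = [6 45/17 0; -3/2 -24/17 0; 0 0 1]
det M = -9/2; M⁻¹ = [16/51 10/17 0; -1/3 -4/3 0; 0 0 1]
M⁻¹ · (267/340, -129/170)ᵀ = (-1/5, 3/4)ᵀ

p = (-1/5, 3/4)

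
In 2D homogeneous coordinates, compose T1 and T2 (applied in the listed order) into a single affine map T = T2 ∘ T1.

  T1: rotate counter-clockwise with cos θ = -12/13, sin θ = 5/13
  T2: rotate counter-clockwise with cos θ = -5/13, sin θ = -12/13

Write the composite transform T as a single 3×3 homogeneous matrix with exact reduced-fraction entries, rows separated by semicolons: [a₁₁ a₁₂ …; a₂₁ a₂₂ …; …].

T1 = [-12/13 -5/13 0; 5/13 -12/13 0; 0 0 1]
T2·T1 = [120/169 -119/169 0; 119/169 120/169 0; 0 0 1]

T = [120/169 -119/169 0; 119/169 120/169 0; 0 0 1]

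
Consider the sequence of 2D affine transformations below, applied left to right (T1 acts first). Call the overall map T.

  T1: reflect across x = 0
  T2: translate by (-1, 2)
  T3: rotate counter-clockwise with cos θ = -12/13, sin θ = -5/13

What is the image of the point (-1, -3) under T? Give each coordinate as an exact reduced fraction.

T(p) = (-5/13, 12/13)

T1 reflect across x = 0: (-1, -3) → (1, -3)
T2 translate by (-1, 2): (1, -3) → (0, -1)
T3 rotate counter-clockwise with cos θ = -12/13, sin θ = -5/13: (0, -1) → (-5/13, 12/13)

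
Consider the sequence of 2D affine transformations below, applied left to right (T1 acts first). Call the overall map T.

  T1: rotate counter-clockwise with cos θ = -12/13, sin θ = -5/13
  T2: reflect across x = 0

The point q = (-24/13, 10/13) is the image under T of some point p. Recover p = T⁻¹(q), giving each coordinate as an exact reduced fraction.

T1 = [-12/13 5/13 0; -5/13 -12/13 0; 0 0 1]
T2·T1 = [12/13 -5/13 0; -5/13 -12/13 0; 0 0 1]
det M = -1; M⁻¹ = [12/13 -5/13 0; -5/13 -12/13 0; 0 0 1]
M⁻¹ · (-24/13, 10/13)ᵀ = (-2, 0)ᵀ

p = (-2, 0)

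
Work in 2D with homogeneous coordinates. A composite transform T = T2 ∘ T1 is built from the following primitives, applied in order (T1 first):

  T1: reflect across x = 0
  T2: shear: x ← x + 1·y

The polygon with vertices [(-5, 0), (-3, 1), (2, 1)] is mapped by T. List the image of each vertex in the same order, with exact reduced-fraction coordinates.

image vertices: (5, 0), (4, 1), (-1, 1)

T1 reflect across x = 0: (-5, 0) → (5, 0); (-3, 1) → (3, 1); (2, 1) → (-2, 1)
T2 shear: x ← x + 1·y: (5, 0) → (5, 0); (3, 1) → (4, 1); (-2, 1) → (-1, 1)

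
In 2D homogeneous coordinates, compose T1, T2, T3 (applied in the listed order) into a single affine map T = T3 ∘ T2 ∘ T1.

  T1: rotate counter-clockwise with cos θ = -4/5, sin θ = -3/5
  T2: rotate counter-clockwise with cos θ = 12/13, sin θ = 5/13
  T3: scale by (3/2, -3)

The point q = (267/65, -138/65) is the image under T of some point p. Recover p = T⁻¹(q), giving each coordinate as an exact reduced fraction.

T1 = [-4/5 3/5 0; -3/5 -4/5 0; 0 0 1]
T2·T1 = [-33/65 56/65 0; -56/65 -33/65 0; 0 0 1]
T3·…·T1 = [-99/130 84/65 0; 168/65 99/65 0; 0 0 1]
det M = -9/2; M⁻¹ = [-22/65 56/195 0; 112/195 11/65 0; 0 0 1]
M⁻¹ · (267/65, -138/65)ᵀ = (-2, 2)ᵀ

p = (-2, 2)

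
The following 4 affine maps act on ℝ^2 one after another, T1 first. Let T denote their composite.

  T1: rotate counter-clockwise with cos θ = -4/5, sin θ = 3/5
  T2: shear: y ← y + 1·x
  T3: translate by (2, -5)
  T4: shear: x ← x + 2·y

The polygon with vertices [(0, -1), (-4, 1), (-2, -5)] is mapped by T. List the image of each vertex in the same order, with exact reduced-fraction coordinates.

image vertices: (-23/5, -18/5), (-33/5, -28/5), (57/5, 12/5)

T1 rotate counter-clockwise with cos θ = -4/5, sin θ = 3/5: (0, -1) → (3/5, 4/5); (-4, 1) → (13/5, -16/5); (-2, -5) → (23/5, 14/5)
T2 shear: y ← y + 1·x: (3/5, 4/5) → (3/5, 7/5); (13/5, -16/5) → (13/5, -3/5); (23/5, 14/5) → (23/5, 37/5)
T3 translate by (2, -5): (3/5, 7/5) → (13/5, -18/5); (13/5, -3/5) → (23/5, -28/5); (23/5, 37/5) → (33/5, 12/5)
T4 shear: x ← x + 2·y: (13/5, -18/5) → (-23/5, -18/5); (23/5, -28/5) → (-33/5, -28/5); (33/5, 12/5) → (57/5, 12/5)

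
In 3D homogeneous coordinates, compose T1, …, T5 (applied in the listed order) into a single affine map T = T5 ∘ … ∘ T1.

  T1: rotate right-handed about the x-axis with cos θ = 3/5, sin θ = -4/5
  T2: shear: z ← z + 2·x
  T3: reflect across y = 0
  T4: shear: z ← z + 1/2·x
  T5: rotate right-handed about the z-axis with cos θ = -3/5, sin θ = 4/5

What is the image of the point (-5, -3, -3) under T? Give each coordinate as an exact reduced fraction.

T1 rotate right-handed about the x-axis with cos θ = 3/5, sin θ = -4/5: (-5, -3, -3) → (-5, -21/5, 3/5)
T2 shear: z ← z + 2·x: (-5, -21/5, 3/5) → (-5, -21/5, -47/5)
T3 reflect across y = 0: (-5, -21/5, -47/5) → (-5, 21/5, -47/5)
T4 shear: z ← z + 1/2·x: (-5, 21/5, -47/5) → (-5, 21/5, -119/10)
T5 rotate right-handed about the z-axis with cos θ = -3/5, sin θ = 4/5: (-5, 21/5, -119/10) → (-9/25, -163/25, -119/10)

T(p) = (-9/25, -163/25, -119/10)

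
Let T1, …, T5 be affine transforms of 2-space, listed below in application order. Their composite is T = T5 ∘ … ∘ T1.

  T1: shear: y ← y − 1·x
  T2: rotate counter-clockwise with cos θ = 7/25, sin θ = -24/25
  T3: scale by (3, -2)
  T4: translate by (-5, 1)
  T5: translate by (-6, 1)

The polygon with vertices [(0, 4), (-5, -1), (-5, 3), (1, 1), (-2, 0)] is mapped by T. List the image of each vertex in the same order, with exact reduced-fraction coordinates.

T1 shear: y ← y − 1·x: (0, 4) → (0, 4); (-5, -1) → (-5, 4); (-5, 3) → (-5, 8); (1, 1) → (1, 0); (-2, 0) → (-2, 2)
T2 rotate counter-clockwise with cos θ = 7/25, sin θ = -24/25: (0, 4) → (96/25, 28/25); (-5, 4) → (61/25, 148/25); (-5, 8) → (157/25, 176/25); (1, 0) → (7/25, -24/25); (-2, 2) → (34/25, 62/25)
T3 scale by (3, -2): (96/25, 28/25) → (288/25, -56/25); (61/25, 148/25) → (183/25, -296/25); (157/25, 176/25) → (471/25, -352/25); (7/25, -24/25) → (21/25, 48/25); (34/25, 62/25) → (102/25, -124/25)
T4 translate by (-5, 1): (288/25, -56/25) → (163/25, -31/25); (183/25, -296/25) → (58/25, -271/25); (471/25, -352/25) → (346/25, -327/25); (21/25, 48/25) → (-104/25, 73/25); (102/25, -124/25) → (-23/25, -99/25)
T5 translate by (-6, 1): (163/25, -31/25) → (13/25, -6/25); (58/25, -271/25) → (-92/25, -246/25); (346/25, -327/25) → (196/25, -302/25); (-104/25, 73/25) → (-254/25, 98/25); (-23/25, -99/25) → (-173/25, -74/25)

image vertices: (13/25, -6/25), (-92/25, -246/25), (196/25, -302/25), (-254/25, 98/25), (-173/25, -74/25)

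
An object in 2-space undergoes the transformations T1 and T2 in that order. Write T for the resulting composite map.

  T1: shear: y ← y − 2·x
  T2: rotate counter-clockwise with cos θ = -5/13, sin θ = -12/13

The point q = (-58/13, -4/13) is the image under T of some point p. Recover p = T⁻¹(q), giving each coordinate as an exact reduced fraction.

T1 = [1 0 0; -2 1 0; 0 0 1]
T2·T1 = [-29/13 12/13 0; -2/13 -5/13 0; 0 0 1]
det M = 1; M⁻¹ = [-5/13 -12/13 0; 2/13 -29/13 0; 0 0 1]
M⁻¹ · (-58/13, -4/13)ᵀ = (2, 0)ᵀ

p = (2, 0)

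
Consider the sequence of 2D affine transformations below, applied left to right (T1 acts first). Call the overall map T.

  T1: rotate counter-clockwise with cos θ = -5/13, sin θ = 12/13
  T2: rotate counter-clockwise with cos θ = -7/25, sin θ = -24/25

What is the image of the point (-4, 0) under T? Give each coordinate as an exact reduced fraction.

T(p) = (-1292/325, -144/325)

T1 rotate counter-clockwise with cos θ = -5/13, sin θ = 12/13: (-4, 0) → (20/13, -48/13)
T2 rotate counter-clockwise with cos θ = -7/25, sin θ = -24/25: (20/13, -48/13) → (-1292/325, -144/325)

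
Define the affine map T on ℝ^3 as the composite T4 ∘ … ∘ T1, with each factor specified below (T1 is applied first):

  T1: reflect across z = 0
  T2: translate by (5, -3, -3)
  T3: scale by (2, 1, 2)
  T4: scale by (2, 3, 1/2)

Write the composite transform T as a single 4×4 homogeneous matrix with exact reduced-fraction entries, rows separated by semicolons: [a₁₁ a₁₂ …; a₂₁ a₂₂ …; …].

T = [4 0 0 20; 0 3 0 -9; 0 0 -1 -3; 0 0 0 1]

T1 = [1 0 0 0; 0 1 0 0; 0 0 -1 0; 0 0 0 1]
T2·T1 = [1 0 0 5; 0 1 0 -3; 0 0 -1 -3; 0 0 0 1]
T3·…·T1 = [2 0 0 10; 0 1 0 -3; 0 0 -2 -6; 0 0 0 1]
T4·…·T1 = [4 0 0 20; 0 3 0 -9; 0 0 -1 -3; 0 0 0 1]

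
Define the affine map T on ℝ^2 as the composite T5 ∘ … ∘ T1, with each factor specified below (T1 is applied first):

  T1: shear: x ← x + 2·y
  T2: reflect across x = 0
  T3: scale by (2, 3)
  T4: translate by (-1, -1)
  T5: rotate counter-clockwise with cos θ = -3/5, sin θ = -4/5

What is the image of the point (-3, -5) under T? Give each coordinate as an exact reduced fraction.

T1 shear: x ← x + 2·y: (-3, -5) → (-13, -5)
T2 reflect across x = 0: (-13, -5) → (13, -5)
T3 scale by (2, 3): (13, -5) → (26, -15)
T4 translate by (-1, -1): (26, -15) → (25, -16)
T5 rotate counter-clockwise with cos θ = -3/5, sin θ = -4/5: (25, -16) → (-139/5, -52/5)

T(p) = (-139/5, -52/5)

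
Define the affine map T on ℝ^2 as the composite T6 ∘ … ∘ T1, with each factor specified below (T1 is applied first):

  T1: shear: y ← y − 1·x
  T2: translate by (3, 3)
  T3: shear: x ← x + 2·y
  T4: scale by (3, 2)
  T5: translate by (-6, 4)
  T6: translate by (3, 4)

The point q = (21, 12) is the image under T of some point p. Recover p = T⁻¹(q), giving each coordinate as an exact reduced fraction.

p = (1, 0)

T1 = [1 0 0; -1 1 0; 0 0 1]
T2·T1 = [1 0 3; -1 1 3; 0 0 1]
T3·…·T1 = [-1 2 9; -1 1 3; 0 0 1]
T4·…·T1 = [-3 6 27; -2 2 6; 0 0 1]
T5·…·T1 = [-3 6 21; -2 2 10; 0 0 1]
T6·…·T1 = [-3 6 24; -2 2 14; 0 0 1]
det M = 6; M⁻¹ = [1/3 -1 6; 1/3 -1/2 -1; 0 0 1]
M⁻¹ · (21, 12)ᵀ = (1, 0)ᵀ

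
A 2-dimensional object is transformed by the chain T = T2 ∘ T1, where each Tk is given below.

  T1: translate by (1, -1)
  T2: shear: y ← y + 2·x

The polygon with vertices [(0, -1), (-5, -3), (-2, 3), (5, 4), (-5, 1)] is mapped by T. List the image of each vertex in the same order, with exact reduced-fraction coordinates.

image vertices: (1, 0), (-4, -12), (-1, 0), (6, 15), (-4, -8)

T1 translate by (1, -1): (0, -1) → (1, -2); (-5, -3) → (-4, -4); (-2, 3) → (-1, 2); (5, 4) → (6, 3); (-5, 1) → (-4, 0)
T2 shear: y ← y + 2·x: (1, -2) → (1, 0); (-4, -4) → (-4, -12); (-1, 2) → (-1, 0); (6, 3) → (6, 15); (-4, 0) → (-4, -8)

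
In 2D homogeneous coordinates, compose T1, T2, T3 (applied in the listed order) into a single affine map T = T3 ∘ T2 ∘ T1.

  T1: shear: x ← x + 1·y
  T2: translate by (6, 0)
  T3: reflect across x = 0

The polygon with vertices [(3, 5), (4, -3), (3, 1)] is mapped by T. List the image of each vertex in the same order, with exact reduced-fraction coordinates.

T1 shear: x ← x + 1·y: (3, 5) → (8, 5); (4, -3) → (1, -3); (3, 1) → (4, 1)
T2 translate by (6, 0): (8, 5) → (14, 5); (1, -3) → (7, -3); (4, 1) → (10, 1)
T3 reflect across x = 0: (14, 5) → (-14, 5); (7, -3) → (-7, -3); (10, 1) → (-10, 1)

image vertices: (-14, 5), (-7, -3), (-10, 1)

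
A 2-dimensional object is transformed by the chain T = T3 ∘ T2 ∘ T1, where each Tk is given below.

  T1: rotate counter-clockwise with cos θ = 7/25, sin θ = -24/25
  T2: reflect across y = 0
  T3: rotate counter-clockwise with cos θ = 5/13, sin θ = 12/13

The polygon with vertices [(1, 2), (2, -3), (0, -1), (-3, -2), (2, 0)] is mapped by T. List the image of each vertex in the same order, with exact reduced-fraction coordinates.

T1 rotate counter-clockwise with cos θ = 7/25, sin θ = -24/25: (1, 2) → (11/5, -2/5); (2, -3) → (-58/25, -69/25); (0, -1) → (-24/25, -7/25); (-3, -2) → (-69/25, 58/25); (2, 0) → (14/25, -48/25)
T2 reflect across y = 0: (11/5, -2/5) → (11/5, 2/5); (-58/25, -69/25) → (-58/25, 69/25); (-24/25, -7/25) → (-24/25, 7/25); (-69/25, 58/25) → (-69/25, -58/25); (14/25, -48/25) → (14/25, 48/25)
T3 rotate counter-clockwise with cos θ = 5/13, sin θ = 12/13: (11/5, 2/5) → (31/65, 142/65); (-58/25, 69/25) → (-86/25, -27/25); (-24/25, 7/25) → (-204/325, -253/325); (-69/25, -58/25) → (27/25, -86/25); (14/25, 48/25) → (-506/325, 408/325)

image vertices: (31/65, 142/65), (-86/25, -27/25), (-204/325, -253/325), (27/25, -86/25), (-506/325, 408/325)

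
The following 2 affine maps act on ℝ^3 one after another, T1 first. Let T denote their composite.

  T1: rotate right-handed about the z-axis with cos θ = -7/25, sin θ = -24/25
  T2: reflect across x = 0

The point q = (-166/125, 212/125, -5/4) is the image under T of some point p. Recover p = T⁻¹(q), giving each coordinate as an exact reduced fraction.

T1 = [-7/25 24/25 0 0; -24/25 -7/25 0 0; 0 0 1 0; 0 0 0 1]
T2·T1 = [7/25 -24/25 0 0; -24/25 -7/25 0 0; 0 0 1 0; 0 0 0 1]
det M = -1; M⁻¹ = [7/25 -24/25 0 0; -24/25 -7/25 0 0; 0 0 1 0; 0 0 0 1]
M⁻¹ · (-166/125, 212/125, -5/4)ᵀ = (-2, 4/5, -5/4)ᵀ

p = (-2, 4/5, -5/4)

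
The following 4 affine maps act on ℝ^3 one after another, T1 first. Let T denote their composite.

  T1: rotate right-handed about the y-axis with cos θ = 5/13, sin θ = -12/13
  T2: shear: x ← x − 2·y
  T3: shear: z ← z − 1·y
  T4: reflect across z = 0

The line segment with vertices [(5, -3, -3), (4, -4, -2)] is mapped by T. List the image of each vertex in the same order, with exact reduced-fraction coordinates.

T1 rotate right-handed about the y-axis with cos θ = 5/13, sin θ = -12/13: (5, -3, -3) → (61/13, -3, 45/13); (4, -4, -2) → (44/13, -4, 38/13)
T2 shear: x ← x − 2·y: (61/13, -3, 45/13) → (139/13, -3, 45/13); (44/13, -4, 38/13) → (148/13, -4, 38/13)
T3 shear: z ← z − 1·y: (139/13, -3, 45/13) → (139/13, -3, 84/13); (148/13, -4, 38/13) → (148/13, -4, 90/13)
T4 reflect across z = 0: (139/13, -3, 84/13) → (139/13, -3, -84/13); (148/13, -4, 90/13) → (148/13, -4, -90/13)

image vertices: (139/13, -3, -84/13), (148/13, -4, -90/13)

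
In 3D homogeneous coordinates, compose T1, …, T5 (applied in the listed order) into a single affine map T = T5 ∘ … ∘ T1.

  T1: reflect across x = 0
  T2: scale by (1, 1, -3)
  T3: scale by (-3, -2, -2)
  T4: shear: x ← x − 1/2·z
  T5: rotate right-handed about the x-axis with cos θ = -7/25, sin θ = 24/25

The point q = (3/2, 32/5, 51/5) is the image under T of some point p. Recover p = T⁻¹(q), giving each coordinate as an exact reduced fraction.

T1 = [-1 0 0 0; 0 1 0 0; 0 0 1 0; 0 0 0 1]
T2·T1 = [-1 0 0 0; 0 1 0 0; 0 0 -3 0; 0 0 0 1]
T3·…·T1 = [3 0 0 0; 0 -2 0 0; 0 0 6 0; 0 0 0 1]
T4·…·T1 = [3 0 -3 0; 0 -2 0 0; 0 0 6 0; 0 0 0 1]
T5·…·T1 = [3 0 -3 0; 0 14/25 -144/25 0; 0 -48/25 -42/25 0; 0 0 0 1]
det M = -36; M⁻¹ = [1/3 -4/25 -7/150 0; 0 7/50 -12/25 0; 0 -4/25 -7/150 0; 0 0 0 1]
M⁻¹ · (3/2, 32/5, 51/5)ᵀ = (-1, -4, -3/2)ᵀ

p = (-1, -4, -3/2)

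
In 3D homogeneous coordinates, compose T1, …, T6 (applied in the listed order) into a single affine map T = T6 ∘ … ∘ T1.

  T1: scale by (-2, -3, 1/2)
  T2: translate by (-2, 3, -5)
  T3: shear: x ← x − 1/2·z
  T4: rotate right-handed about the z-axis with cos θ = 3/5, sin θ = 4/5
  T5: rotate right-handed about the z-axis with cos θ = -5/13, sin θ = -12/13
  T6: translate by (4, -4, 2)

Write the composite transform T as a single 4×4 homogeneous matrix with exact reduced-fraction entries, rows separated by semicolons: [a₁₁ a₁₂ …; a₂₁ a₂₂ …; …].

T1 = [-2 0 0 0; 0 -3 0 0; 0 0 1/2 0; 0 0 0 1]
T2·T1 = [-2 0 0 -2; 0 -3 0 3; 0 0 1/2 -5; 0 0 0 1]
T3·…·T1 = [-2 0 -1/4 1/2; 0 -3 0 3; 0 0 1/2 -5; 0 0 0 1]
T4·…·T1 = [-6/5 12/5 -3/20 -21/10; -8/5 -9/5 -1/5 11/5; 0 0 1/2 -5; 0 0 0 1]
T5·…·T1 = [-66/65 -168/65 -33/260 369/130; 112/65 -99/65 14/65 71/65; 0 0 1/2 -5; 0 0 0 1]
T6·…·T1 = [-66/65 -168/65 -33/260 889/130; 112/65 -99/65 14/65 -189/65; 0 0 1/2 -3; 0 0 0 1]

T = [-66/65 -168/65 -33/260 889/130; 112/65 -99/65 14/65 -189/65; 0 0 1/2 -3; 0 0 0 1]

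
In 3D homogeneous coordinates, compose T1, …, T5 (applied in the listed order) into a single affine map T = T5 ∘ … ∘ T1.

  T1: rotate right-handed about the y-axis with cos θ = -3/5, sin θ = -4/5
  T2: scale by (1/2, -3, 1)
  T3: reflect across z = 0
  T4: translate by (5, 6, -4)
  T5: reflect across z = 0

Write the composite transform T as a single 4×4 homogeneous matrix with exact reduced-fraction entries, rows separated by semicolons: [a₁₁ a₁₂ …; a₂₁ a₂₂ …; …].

T1 = [-3/5 0 -4/5 0; 0 1 0 0; 4/5 0 -3/5 0; 0 0 0 1]
T2·T1 = [-3/10 0 -2/5 0; 0 -3 0 0; 4/5 0 -3/5 0; 0 0 0 1]
T3·…·T1 = [-3/10 0 -2/5 0; 0 -3 0 0; -4/5 0 3/5 0; 0 0 0 1]
T4·…·T1 = [-3/10 0 -2/5 5; 0 -3 0 6; -4/5 0 3/5 -4; 0 0 0 1]
T5·…·T1 = [-3/10 0 -2/5 5; 0 -3 0 6; 4/5 0 -3/5 4; 0 0 0 1]

T = [-3/10 0 -2/5 5; 0 -3 0 6; 4/5 0 -3/5 4; 0 0 0 1]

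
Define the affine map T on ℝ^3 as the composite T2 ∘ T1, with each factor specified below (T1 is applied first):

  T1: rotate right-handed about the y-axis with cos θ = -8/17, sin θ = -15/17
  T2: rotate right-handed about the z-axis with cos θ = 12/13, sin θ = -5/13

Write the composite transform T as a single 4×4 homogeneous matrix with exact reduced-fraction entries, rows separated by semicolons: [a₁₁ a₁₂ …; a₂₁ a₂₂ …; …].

T = [-96/221 5/13 -180/221 0; 40/221 12/13 75/221 0; 15/17 0 -8/17 0; 0 0 0 1]

T1 = [-8/17 0 -15/17 0; 0 1 0 0; 15/17 0 -8/17 0; 0 0 0 1]
T2·T1 = [-96/221 5/13 -180/221 0; 40/221 12/13 75/221 0; 15/17 0 -8/17 0; 0 0 0 1]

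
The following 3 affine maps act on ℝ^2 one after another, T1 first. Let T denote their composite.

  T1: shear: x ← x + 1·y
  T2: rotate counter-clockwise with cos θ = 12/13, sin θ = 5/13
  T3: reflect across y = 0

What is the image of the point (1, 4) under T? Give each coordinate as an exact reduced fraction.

T(p) = (40/13, -73/13)

T1 shear: x ← x + 1·y: (1, 4) → (5, 4)
T2 rotate counter-clockwise with cos θ = 12/13, sin θ = 5/13: (5, 4) → (40/13, 73/13)
T3 reflect across y = 0: (40/13, 73/13) → (40/13, -73/13)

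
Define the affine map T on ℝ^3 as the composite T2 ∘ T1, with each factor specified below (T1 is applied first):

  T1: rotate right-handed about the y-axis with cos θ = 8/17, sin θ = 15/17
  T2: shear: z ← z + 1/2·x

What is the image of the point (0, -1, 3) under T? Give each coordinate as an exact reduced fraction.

T1 rotate right-handed about the y-axis with cos θ = 8/17, sin θ = 15/17: (0, -1, 3) → (45/17, -1, 24/17)
T2 shear: z ← z + 1/2·x: (45/17, -1, 24/17) → (45/17, -1, 93/34)

T(p) = (45/17, -1, 93/34)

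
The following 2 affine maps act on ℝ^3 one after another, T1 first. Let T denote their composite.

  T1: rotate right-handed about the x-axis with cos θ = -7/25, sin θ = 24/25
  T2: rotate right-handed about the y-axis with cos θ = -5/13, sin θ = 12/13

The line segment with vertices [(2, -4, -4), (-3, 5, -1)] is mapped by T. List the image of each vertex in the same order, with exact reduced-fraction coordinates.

T1 rotate right-handed about the x-axis with cos θ = -7/25, sin θ = 24/25: (2, -4, -4) → (2, 124/25, -68/25); (-3, 5, -1) → (-3, -11/25, 127/25)
T2 rotate right-handed about the y-axis with cos θ = -5/13, sin θ = 12/13: (2, 124/25, -68/25) → (-82/25, 124/25, -4/5); (-3, -11/25, 127/25) → (1899/325, -11/25, 53/65)

image vertices: (-82/25, 124/25, -4/5), (1899/325, -11/25, 53/65)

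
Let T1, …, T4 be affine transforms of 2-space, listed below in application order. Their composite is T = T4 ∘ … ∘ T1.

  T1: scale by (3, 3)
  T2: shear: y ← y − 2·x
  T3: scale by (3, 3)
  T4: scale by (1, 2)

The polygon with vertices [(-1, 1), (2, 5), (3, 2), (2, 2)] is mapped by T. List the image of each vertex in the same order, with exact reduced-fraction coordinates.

image vertices: (-9, 54), (18, 18), (27, -72), (18, -36)

T1 scale by (3, 3): (-1, 1) → (-3, 3); (2, 5) → (6, 15); (3, 2) → (9, 6); (2, 2) → (6, 6)
T2 shear: y ← y − 2·x: (-3, 3) → (-3, 9); (6, 15) → (6, 3); (9, 6) → (9, -12); (6, 6) → (6, -6)
T3 scale by (3, 3): (-3, 9) → (-9, 27); (6, 3) → (18, 9); (9, -12) → (27, -36); (6, -6) → (18, -18)
T4 scale by (1, 2): (-9, 27) → (-9, 54); (18, 9) → (18, 18); (27, -36) → (27, -72); (18, -18) → (18, -36)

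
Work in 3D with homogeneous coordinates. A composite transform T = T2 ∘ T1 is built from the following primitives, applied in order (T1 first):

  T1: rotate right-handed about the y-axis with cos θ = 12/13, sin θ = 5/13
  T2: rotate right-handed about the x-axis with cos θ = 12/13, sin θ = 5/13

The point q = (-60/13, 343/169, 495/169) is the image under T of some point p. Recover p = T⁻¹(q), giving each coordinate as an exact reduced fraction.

T1 = [12/13 0 5/13 0; 0 1 0 0; -5/13 0 12/13 0; 0 0 0 1]
T2·T1 = [12/13 0 5/13 0; 25/169 12/13 -60/169 0; -60/169 5/13 144/169 0; 0 0 0 1]
det M = 1; M⁻¹ = [12/13 25/169 -60/169 0; 0 12/13 5/13 0; 5/13 -60/169 144/169 0; 0 0 0 1]
M⁻¹ · (-60/13, 343/169, 495/169)ᵀ = (-5, 3, 0)ᵀ

p = (-5, 3, 0)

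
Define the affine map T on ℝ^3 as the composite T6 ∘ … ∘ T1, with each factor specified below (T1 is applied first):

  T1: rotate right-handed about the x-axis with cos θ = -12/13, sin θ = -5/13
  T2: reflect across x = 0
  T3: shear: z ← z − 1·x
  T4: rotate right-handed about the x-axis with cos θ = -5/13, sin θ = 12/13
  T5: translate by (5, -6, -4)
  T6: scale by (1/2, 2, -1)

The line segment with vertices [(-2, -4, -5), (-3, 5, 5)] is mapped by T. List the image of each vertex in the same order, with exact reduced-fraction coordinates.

image vertices: (7/2, -3554/169, 670/169), (4, 1298/169, 476/169)

T1 rotate right-handed about the x-axis with cos θ = -12/13, sin θ = -5/13: (-2, -4, -5) → (-2, 23/13, 80/13); (-3, 5, 5) → (-3, -35/13, -85/13)
T2 reflect across x = 0: (-2, 23/13, 80/13) → (2, 23/13, 80/13); (-3, -35/13, -85/13) → (3, -35/13, -85/13)
T3 shear: z ← z − 1·x: (2, 23/13, 80/13) → (2, 23/13, 54/13); (3, -35/13, -85/13) → (3, -35/13, -124/13)
T4 rotate right-handed about the x-axis with cos θ = -5/13, sin θ = 12/13: (2, 23/13, 54/13) → (2, -763/169, 6/169); (3, -35/13, -124/13) → (3, 1663/169, 200/169)
T5 translate by (5, -6, -4): (2, -763/169, 6/169) → (7, -1777/169, -670/169); (3, 1663/169, 200/169) → (8, 649/169, -476/169)
T6 scale by (1/2, 2, -1): (7, -1777/169, -670/169) → (7/2, -3554/169, 670/169); (8, 649/169, -476/169) → (4, 1298/169, 476/169)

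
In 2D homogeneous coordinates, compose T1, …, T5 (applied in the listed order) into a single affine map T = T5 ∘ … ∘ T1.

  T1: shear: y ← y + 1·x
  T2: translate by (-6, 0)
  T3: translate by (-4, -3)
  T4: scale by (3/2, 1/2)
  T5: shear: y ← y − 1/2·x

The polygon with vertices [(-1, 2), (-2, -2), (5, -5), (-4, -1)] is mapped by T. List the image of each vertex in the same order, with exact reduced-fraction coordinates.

T1 shear: y ← y + 1·x: (-1, 2) → (-1, 1); (-2, -2) → (-2, -4); (5, -5) → (5, 0); (-4, -1) → (-4, -5)
T2 translate by (-6, 0): (-1, 1) → (-7, 1); (-2, -4) → (-8, -4); (5, 0) → (-1, 0); (-4, -5) → (-10, -5)
T3 translate by (-4, -3): (-7, 1) → (-11, -2); (-8, -4) → (-12, -7); (-1, 0) → (-5, -3); (-10, -5) → (-14, -8)
T4 scale by (3/2, 1/2): (-11, -2) → (-33/2, -1); (-12, -7) → (-18, -7/2); (-5, -3) → (-15/2, -3/2); (-14, -8) → (-21, -4)
T5 shear: y ← y − 1/2·x: (-33/2, -1) → (-33/2, 29/4); (-18, -7/2) → (-18, 11/2); (-15/2, -3/2) → (-15/2, 9/4); (-21, -4) → (-21, 13/2)

image vertices: (-33/2, 29/4), (-18, 11/2), (-15/2, 9/4), (-21, 13/2)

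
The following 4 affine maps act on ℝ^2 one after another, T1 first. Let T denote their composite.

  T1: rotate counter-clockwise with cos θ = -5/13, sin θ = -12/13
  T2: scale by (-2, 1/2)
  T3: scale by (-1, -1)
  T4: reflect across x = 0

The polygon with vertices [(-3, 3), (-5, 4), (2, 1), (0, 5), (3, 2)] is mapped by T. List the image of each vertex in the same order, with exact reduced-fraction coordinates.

image vertices: (-102/13, -21/26), (-146/13, -20/13), (-4/13, 29/26), (-120/13, 25/26), (-18/13, 23/13)

T1 rotate counter-clockwise with cos θ = -5/13, sin θ = -12/13: (-3, 3) → (51/13, 21/13); (-5, 4) → (73/13, 40/13); (2, 1) → (2/13, -29/13); (0, 5) → (60/13, -25/13); (3, 2) → (9/13, -46/13)
T2 scale by (-2, 1/2): (51/13, 21/13) → (-102/13, 21/26); (73/13, 40/13) → (-146/13, 20/13); (2/13, -29/13) → (-4/13, -29/26); (60/13, -25/13) → (-120/13, -25/26); (9/13, -46/13) → (-18/13, -23/13)
T3 scale by (-1, -1): (-102/13, 21/26) → (102/13, -21/26); (-146/13, 20/13) → (146/13, -20/13); (-4/13, -29/26) → (4/13, 29/26); (-120/13, -25/26) → (120/13, 25/26); (-18/13, -23/13) → (18/13, 23/13)
T4 reflect across x = 0: (102/13, -21/26) → (-102/13, -21/26); (146/13, -20/13) → (-146/13, -20/13); (4/13, 29/26) → (-4/13, 29/26); (120/13, 25/26) → (-120/13, 25/26); (18/13, 23/13) → (-18/13, 23/13)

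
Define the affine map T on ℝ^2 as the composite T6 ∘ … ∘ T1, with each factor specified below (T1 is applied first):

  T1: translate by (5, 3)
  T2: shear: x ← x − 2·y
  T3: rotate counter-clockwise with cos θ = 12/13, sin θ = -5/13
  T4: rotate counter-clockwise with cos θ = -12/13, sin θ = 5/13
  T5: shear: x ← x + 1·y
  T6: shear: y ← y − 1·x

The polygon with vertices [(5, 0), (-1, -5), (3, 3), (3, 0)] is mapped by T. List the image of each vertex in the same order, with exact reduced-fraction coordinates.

image vertices: (-713/169, 836/169), (486/169, 712/169), (-1438/169, 244/169), (-55/13, 46/13)

T1 translate by (5, 3): (5, 0) → (10, 3); (-1, -5) → (4, -2); (3, 3) → (8, 6); (3, 0) → (8, 3)
T2 shear: x ← x − 2·y: (10, 3) → (4, 3); (4, -2) → (8, -2); (8, 6) → (-4, 6); (8, 3) → (2, 3)
T3 rotate counter-clockwise with cos θ = 12/13, sin θ = -5/13: (4, 3) → (63/13, 16/13); (8, -2) → (86/13, -64/13); (-4, 6) → (-18/13, 92/13); (2, 3) → (3, 2)
T4 rotate counter-clockwise with cos θ = -12/13, sin θ = 5/13: (63/13, 16/13) → (-836/169, 123/169); (86/13, -64/13) → (-712/169, 1198/169); (-18/13, 92/13) → (-244/169, -1194/169); (3, 2) → (-46/13, -9/13)
T5 shear: x ← x + 1·y: (-836/169, 123/169) → (-713/169, 123/169); (-712/169, 1198/169) → (486/169, 1198/169); (-244/169, -1194/169) → (-1438/169, -1194/169); (-46/13, -9/13) → (-55/13, -9/13)
T6 shear: y ← y − 1·x: (-713/169, 123/169) → (-713/169, 836/169); (486/169, 1198/169) → (486/169, 712/169); (-1438/169, -1194/169) → (-1438/169, 244/169); (-55/13, -9/13) → (-55/13, 46/13)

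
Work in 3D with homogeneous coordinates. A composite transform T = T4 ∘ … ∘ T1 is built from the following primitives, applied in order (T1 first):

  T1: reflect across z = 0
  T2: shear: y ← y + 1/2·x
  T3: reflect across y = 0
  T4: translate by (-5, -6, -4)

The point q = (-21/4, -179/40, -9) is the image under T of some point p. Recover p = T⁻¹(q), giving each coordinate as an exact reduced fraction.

p = (-1/4, -7/5, 5)

T1 = [1 0 0 0; 0 1 0 0; 0 0 -1 0; 0 0 0 1]
T2·T1 = [1 0 0 0; 1/2 1 0 0; 0 0 -1 0; 0 0 0 1]
T3·…·T1 = [1 0 0 0; -1/2 -1 0 0; 0 0 -1 0; 0 0 0 1]
T4·…·T1 = [1 0 0 -5; -1/2 -1 0 -6; 0 0 -1 -4; 0 0 0 1]
det M = 1; M⁻¹ = [1 0 0 5; -1/2 -1 0 -17/2; 0 0 -1 -4; 0 0 0 1]
M⁻¹ · (-21/4, -179/40, -9)ᵀ = (-1/4, -7/5, 5)ᵀ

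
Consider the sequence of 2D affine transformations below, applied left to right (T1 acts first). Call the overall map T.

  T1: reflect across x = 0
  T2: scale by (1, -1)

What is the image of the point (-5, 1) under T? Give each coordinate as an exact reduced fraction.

T1 reflect across x = 0: (-5, 1) → (5, 1)
T2 scale by (1, -1): (5, 1) → (5, -1)

T(p) = (5, -1)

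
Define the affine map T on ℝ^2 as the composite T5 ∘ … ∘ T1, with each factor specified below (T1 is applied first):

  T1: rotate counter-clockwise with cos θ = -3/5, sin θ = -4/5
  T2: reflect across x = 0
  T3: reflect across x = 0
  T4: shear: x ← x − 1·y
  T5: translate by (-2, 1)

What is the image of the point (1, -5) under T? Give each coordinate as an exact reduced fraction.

T1 rotate counter-clockwise with cos θ = -3/5, sin θ = -4/5: (1, -5) → (-23/5, 11/5)
T2 reflect across x = 0: (-23/5, 11/5) → (23/5, 11/5)
T3 reflect across x = 0: (23/5, 11/5) → (-23/5, 11/5)
T4 shear: x ← x − 1·y: (-23/5, 11/5) → (-34/5, 11/5)
T5 translate by (-2, 1): (-34/5, 11/5) → (-44/5, 16/5)

T(p) = (-44/5, 16/5)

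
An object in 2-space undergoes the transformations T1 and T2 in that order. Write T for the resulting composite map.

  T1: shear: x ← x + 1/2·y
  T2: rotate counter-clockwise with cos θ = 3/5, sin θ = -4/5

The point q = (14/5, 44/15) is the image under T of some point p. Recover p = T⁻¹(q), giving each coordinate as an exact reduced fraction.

p = (-8/3, 4)

T1 = [1 1/2 0; 0 1 0; 0 0 1]
T2·T1 = [3/5 11/10 0; -4/5 1/5 0; 0 0 1]
det M = 1; M⁻¹ = [1/5 -11/10 0; 4/5 3/5 0; 0 0 1]
M⁻¹ · (14/5, 44/15)ᵀ = (-8/3, 4)ᵀ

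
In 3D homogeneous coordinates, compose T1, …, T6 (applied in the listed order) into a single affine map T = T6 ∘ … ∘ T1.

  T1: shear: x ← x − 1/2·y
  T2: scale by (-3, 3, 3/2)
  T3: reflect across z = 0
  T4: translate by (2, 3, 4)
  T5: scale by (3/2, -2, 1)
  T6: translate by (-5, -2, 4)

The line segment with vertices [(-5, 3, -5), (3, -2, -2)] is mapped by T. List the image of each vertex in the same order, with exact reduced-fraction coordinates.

image vertices: (109/4, -26, 31/2), (-20, 4, 11)

T1 shear: x ← x − 1/2·y: (-5, 3, -5) → (-13/2, 3, -5); (3, -2, -2) → (4, -2, -2)
T2 scale by (-3, 3, 3/2): (-13/2, 3, -5) → (39/2, 9, -15/2); (4, -2, -2) → (-12, -6, -3)
T3 reflect across z = 0: (39/2, 9, -15/2) → (39/2, 9, 15/2); (-12, -6, -3) → (-12, -6, 3)
T4 translate by (2, 3, 4): (39/2, 9, 15/2) → (43/2, 12, 23/2); (-12, -6, 3) → (-10, -3, 7)
T5 scale by (3/2, -2, 1): (43/2, 12, 23/2) → (129/4, -24, 23/2); (-10, -3, 7) → (-15, 6, 7)
T6 translate by (-5, -2, 4): (129/4, -24, 23/2) → (109/4, -26, 31/2); (-15, 6, 7) → (-20, 4, 11)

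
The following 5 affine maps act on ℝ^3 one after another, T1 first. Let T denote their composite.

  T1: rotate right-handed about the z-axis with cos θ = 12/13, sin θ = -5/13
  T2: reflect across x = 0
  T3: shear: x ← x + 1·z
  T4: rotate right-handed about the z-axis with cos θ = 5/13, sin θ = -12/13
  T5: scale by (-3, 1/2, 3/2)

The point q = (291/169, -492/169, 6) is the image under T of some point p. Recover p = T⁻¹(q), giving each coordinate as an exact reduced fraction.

p = (0, -3, 4)

T1 = [12/13 5/13 0 0; -5/13 12/13 0 0; 0 0 1 0; 0 0 0 1]
T2·T1 = [-12/13 -5/13 0 0; -5/13 12/13 0 0; 0 0 1 0; 0 0 0 1]
T3·…·T1 = [-12/13 -5/13 1 0; -5/13 12/13 0 0; 0 0 1 0; 0 0 0 1]
T4·…·T1 = [-120/169 119/169 5/13 0; 119/169 120/169 -12/13 0; 0 0 1 0; 0 0 0 1]
T5·…·T1 = [360/169 -357/169 -15/13 0; 119/338 60/169 -6/13 0; 0 0 3/2 0; 0 0 0 1]
det M = 9/4; M⁻¹ = [40/169 238/169 8/13 0; -119/507 240/169 10/39 0; 0 0 2/3 0; 0 0 0 1]
M⁻¹ · (291/169, -492/169, 6)ᵀ = (0, -3, 4)ᵀ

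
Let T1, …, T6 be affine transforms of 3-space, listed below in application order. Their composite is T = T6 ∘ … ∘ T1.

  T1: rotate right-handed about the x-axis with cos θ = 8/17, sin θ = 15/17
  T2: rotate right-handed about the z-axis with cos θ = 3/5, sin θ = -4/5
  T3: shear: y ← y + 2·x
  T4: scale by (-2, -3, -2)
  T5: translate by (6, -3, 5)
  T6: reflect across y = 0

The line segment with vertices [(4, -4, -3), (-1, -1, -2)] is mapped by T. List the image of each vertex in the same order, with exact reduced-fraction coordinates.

image vertices: (-2/85, 1092/85, 253/17), (436/85, 879/85, 147/17)

T1 rotate right-handed about the x-axis with cos θ = 8/17, sin θ = 15/17: (4, -4, -3) → (4, 13/17, -84/17); (-1, -1, -2) → (-1, 22/17, -31/17)
T2 rotate right-handed about the z-axis with cos θ = 3/5, sin θ = -4/5: (4, 13/17, -84/17) → (256/85, -233/85, -84/17); (-1, 22/17, -31/17) → (37/85, 134/85, -31/17)
T3 shear: y ← y + 2·x: (256/85, -233/85, -84/17) → (256/85, 279/85, -84/17); (37/85, 134/85, -31/17) → (37/85, 208/85, -31/17)
T4 scale by (-2, -3, -2): (256/85, 279/85, -84/17) → (-512/85, -837/85, 168/17); (37/85, 208/85, -31/17) → (-74/85, -624/85, 62/17)
T5 translate by (6, -3, 5): (-512/85, -837/85, 168/17) → (-2/85, -1092/85, 253/17); (-74/85, -624/85, 62/17) → (436/85, -879/85, 147/17)
T6 reflect across y = 0: (-2/85, -1092/85, 253/17) → (-2/85, 1092/85, 253/17); (436/85, -879/85, 147/17) → (436/85, 879/85, 147/17)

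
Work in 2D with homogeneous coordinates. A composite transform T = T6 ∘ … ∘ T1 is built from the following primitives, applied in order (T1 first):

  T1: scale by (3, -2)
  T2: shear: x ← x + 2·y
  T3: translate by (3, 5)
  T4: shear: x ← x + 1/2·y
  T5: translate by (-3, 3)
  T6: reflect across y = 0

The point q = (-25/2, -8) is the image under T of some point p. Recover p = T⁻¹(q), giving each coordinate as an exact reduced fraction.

p = (-5, 0)

T1 = [3 0 0; 0 -2 0; 0 0 1]
T2·T1 = [3 -4 0; 0 -2 0; 0 0 1]
T3·…·T1 = [3 -4 3; 0 -2 5; 0 0 1]
T4·…·T1 = [3 -5 11/2; 0 -2 5; 0 0 1]
T5·…·T1 = [3 -5 5/2; 0 -2 8; 0 0 1]
T6·…·T1 = [3 -5 5/2; 0 2 -8; 0 0 1]
det M = 6; M⁻¹ = [1/3 5/6 35/6; 0 1/2 4; 0 0 1]
M⁻¹ · (-25/2, -8)ᵀ = (-5, 0)ᵀ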